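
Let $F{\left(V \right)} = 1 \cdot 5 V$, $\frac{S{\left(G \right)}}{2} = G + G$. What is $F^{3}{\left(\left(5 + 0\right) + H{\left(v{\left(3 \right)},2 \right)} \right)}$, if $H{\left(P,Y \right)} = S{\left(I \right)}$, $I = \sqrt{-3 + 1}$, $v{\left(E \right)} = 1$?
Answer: $-44375 + 21500 i \sqrt{2} \approx -44375.0 + 30406.0 i$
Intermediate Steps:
$I = i \sqrt{2}$ ($I = \sqrt{-2} = i \sqrt{2} \approx 1.4142 i$)
$S{\left(G \right)} = 4 G$ ($S{\left(G \right)} = 2 \left(G + G\right) = 2 \cdot 2 G = 4 G$)
$H{\left(P,Y \right)} = 4 i \sqrt{2}$
$F{\left(V \right)} = 5 V$
$F^{3}{\left(\left(5 + 0\right) + H{\left(v{\left(3 \right)},2 \right)} \right)} = \left(5 \left(\left(5 + 0\right) + 4 i \sqrt{2}\right)\right)^{3} = \left(5 \left(5 + 4 i \sqrt{2}\right)\right)^{3} = \left(25 + 20 i \sqrt{2}\right)^{3}$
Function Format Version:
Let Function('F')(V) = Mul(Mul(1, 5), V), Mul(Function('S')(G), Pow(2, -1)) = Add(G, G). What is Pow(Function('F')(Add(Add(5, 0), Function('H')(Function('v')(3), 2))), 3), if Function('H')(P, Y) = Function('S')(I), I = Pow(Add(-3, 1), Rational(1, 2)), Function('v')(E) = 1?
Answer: Add(-44375, Mul(21500, I, Pow(2, Rational(1, 2)))) ≈ Add(-44375., Mul(30406., I))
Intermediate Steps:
I = Mul(I, Pow(2, Rational(1, 2))) (I = Pow(-2, Rational(1, 2)) = Mul(I, Pow(2, Rational(1, 2))) ≈ Mul(1.4142, I))
Function('S')(G) = Mul(4, G) (Function('S')(G) = Mul(2, Add(G, G)) = Mul(2, Mul(2, G)) = Mul(4, G))
Function('H')(P, Y) = Mul(4, I, Pow(2, Rational(1, 2))) (Function('H')(P, Y) = Mul(4, Mul(I, Pow(2, Rational(1, 2)))) = Mul(4, I, Pow(2, Rational(1, 2))))
Function('F')(V) = Mul(5, V)
Pow(Function('F')(Add(Add(5, 0), Function('H')(Function('v')(3), 2))), 3) = Pow(Mul(5, Add(Add(5, 0), Mul(4, I, Pow(2, Rational(1, 2))))), 3) = Pow(Mul(5, Add(5, Mul(4, I, Pow(2, Rational(1, 2))))), 3) = Pow(Add(25, Mul(20, I, Pow(2, Rational(1, 2)))), 3)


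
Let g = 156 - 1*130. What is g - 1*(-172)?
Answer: 198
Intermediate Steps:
g = 26 (g = 156 - 130 = 26)
g - 1*(-172) = 26 - 1*(-172) = 26 + 172 = 198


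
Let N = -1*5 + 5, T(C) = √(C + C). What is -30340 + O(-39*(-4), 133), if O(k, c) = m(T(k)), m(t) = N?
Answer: -30340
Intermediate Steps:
T(C) = √2*√C (T(C) = √(2*C) = √2*√C)
N = 0 (N = -5 + 5 = 0)
m(t) = 0
O(k, c) = 0
-30340 + O(-39*(-4), 133) = -30340 + 0 = -30340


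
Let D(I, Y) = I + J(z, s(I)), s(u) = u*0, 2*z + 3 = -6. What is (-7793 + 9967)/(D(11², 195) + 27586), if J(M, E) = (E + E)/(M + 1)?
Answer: 2174/27707 ≈ 0.078464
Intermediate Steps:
z = -9/2 (z = -3/2 + (½)*(-6) = -3/2 - 3 = -9/2 ≈ -4.5000)
s(u) = 0
J(M, E) = 2*E/(1 + M) (J(M, E) = (2*E)/(1 + M) = 2*E/(1 + M))
D(I, Y) = I (D(I, Y) = I + 2*0/(1 - 9/2) = I + 2*0/(-7/2) = I + 2*0*(-2/7) = I + 0 = I)
(-7793 + 9967)/(D(11², 195) + 27586) = (-7793 + 9967)/(11² + 27586) = 2174/(121 + 27586) = 2174/27707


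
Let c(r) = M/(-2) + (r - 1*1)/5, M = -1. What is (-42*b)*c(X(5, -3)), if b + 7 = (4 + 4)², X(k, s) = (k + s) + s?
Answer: -1197/5 ≈ -239.40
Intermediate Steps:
X(k, s) = k + 2*s
b = 57 (b = -7 + (4 + 4)² = -7 + 8² = -7 + 64 = 57)
c(r) = 3/10 + r/5 (c(r) = -1/(-2) + (r - 1*1)/5 = -1*(-½) + (r - 1)*(⅕) = ½ + (-1 + r)*(⅕) = ½ + (-⅕ + r/5) = 3/10 + r/5)
(-42*b)*c(X(5, -3)) = (-42*57)*(3/10 + (5 + 2*(-3))/5) = -2394*(3/10 + (5 - 6)/5) = -2394*(3/10 + (⅕)*(-1)) = -2394*(3/10 - ⅕) = -2394*⅒ = -1197/5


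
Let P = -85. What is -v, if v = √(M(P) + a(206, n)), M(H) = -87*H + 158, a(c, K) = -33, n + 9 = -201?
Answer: -4*√470 ≈ -86.718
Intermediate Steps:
n = -210 (n = -9 - 201 = -210)
M(H) = 158 - 87*H
v = 4*√470 (v = √((158 - 87*(-85)) - 33) = √((158 + 7395) - 33) = √(7553 - 33) = √7520 = 4*√470 ≈ 86.718)
-v = -4*√470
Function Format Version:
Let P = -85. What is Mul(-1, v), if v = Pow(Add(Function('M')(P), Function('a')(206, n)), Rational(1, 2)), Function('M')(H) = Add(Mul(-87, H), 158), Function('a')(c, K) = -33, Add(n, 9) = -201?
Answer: Mul(-4, Pow(470, Rational(1, 2))) ≈ -86.718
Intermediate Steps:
n = -210 (n = Add(-9, -201) = -210)
Function('M')(H) = Add(158, Mul(-87, H))
v = Mul(4, Pow(470, Rational(1, 2))) (v = Pow(Add(Add(158, Mul(-87, -85)), -33), Rational(1, 2)) = Pow(Add(Add(158, 7395), -33), Rational(1, 2)) = Pow(Add(7553, -33), Rational(1, 2)) = Pow(7520, Rational(1, 2)) = Mul(4, Pow(470, Rational(1, 2))) ≈ 86.718)
Mul(-1, v) = Mul(-1, Mul(4, Pow(470, Rational(1, 2)))) = Mul(-4, Pow(470, Rational(1, 2)))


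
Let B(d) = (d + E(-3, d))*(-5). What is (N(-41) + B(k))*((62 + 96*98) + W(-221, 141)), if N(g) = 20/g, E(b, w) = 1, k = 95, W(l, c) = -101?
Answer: -184569300/41 ≈ -4.5017e+6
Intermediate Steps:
B(d) = -5 - 5*d (B(d) = (d + 1)*(-5) = (1 + d)*(-5) = -5 - 5*d)
(N(-41) + B(k))*((62 + 96*98) + W(-221, 141)) = (20/(-41) + (-5 - 5*95))*((62 + 96*98) - 101) = (20*(-1/41) + (-5 - 475))*((62 + 9408) - 101) = (-20/41 - 480)*(9470 - 101) = -19700/41*9369 = -184569300/41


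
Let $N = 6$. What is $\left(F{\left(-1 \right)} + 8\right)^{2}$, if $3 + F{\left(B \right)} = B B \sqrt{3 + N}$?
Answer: $64$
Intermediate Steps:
$F{\left(B \right)} = -3 + 3 B^{2}$ ($F{\left(B \right)} = -3 + B B \sqrt{3 + 6} = -3 + B^{2} \sqrt{9} = -3 + B^{2} \cdot 3 = -3 + 3 B^{2}$)
$\left(F{\left(-1 \right)} + 8\right)^{2} = \left(\left(-3 + 3 \left(-1\right)^{2}\right) + 8\right)^{2} = \left(\left(-3 + 3 \cdot 1\right) + 8\right)^{2} = \left(\left(-3 + 3\right) + 8\right)^{2} = \left(0 + 8\right)^{2} = 8^{2} = 64$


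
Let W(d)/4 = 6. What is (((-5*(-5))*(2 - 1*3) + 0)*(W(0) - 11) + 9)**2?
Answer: 99856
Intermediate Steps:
W(d) = 24 (W(d) = 4*6 = 24)
(((-5*(-5))*(2 - 1*3) + 0)*(W(0) - 11) + 9)**2 = (((-5*(-5))*(2 - 1*3) + 0)*(24 - 11) + 9)**2 = ((25*(2 - 3) + 0)*13 + 9)**2 = ((25*(-1) + 0)*13 + 9)**2 = ((-25 + 0)*13 + 9)**2 = (-25*13 + 9)**2 = (-325 + 9)**2 = (-316)**2 = 99856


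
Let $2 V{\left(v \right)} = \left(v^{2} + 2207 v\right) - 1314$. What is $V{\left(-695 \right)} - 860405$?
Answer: $-1386482$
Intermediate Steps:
$V{\left(v \right)} = -657 + \frac{v^{2}}{2} + \frac{2207 v}{2}$ ($V{\left(v \right)} = \frac{\left(v^{2} + 2207 v\right) - 1314}{2} = \frac{-1314 + v^{2} + 2207 v}{2} = -657 + \frac{v^{2}}{2} + \frac{2207 v}{2}$)
$V{\left(-695 \right)} - 860405 = \left(-657 + \frac{\left(-695\right)^{2}}{2} + \frac{2207}{2} \left(-695\right)\right) - 860405 = \left(-657 + \frac{1}{2} \cdot 483025 - \frac{1533865}{2}\right) - 860405 = \left(-657 + \frac{483025}{2} - \frac{1533865}{2}\right) - 860405 = -526077 - 860405 = -1386482$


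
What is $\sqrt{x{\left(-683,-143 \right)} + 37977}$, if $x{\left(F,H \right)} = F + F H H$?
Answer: $i \sqrt{13929373} \approx 3732.2 i$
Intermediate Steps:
$x{\left(F,H \right)} = F + F H^{2}$
$\sqrt{x{\left(-683,-143 \right)} + 37977} = \sqrt{- 683 \left(1 + \left(-143\right)^{2}\right) + 37977} = \sqrt{- 683 \left(1 + 20449\right) + 37977} = \sqrt{\left(-683\right) 20450 + 37977} = \sqrt{-13967350 + 37977} = \sqrt{-13929373} = i \sqrt{13929373}$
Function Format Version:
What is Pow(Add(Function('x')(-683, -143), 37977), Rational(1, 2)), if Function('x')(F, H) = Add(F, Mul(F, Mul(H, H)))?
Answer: Mul(I, Pow(13929373, Rational(1, 2))) ≈ Mul(3732.2, I)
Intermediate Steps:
Function('x')(F, H) = Add(F, Mul(F, Pow(H, 2)))
Pow(Add(Function('x')(-683, -143), 37977), Rational(1, 2)) = Pow(Add(Mul(-683, Add(1, Pow(-143, 2))), 37977), Rational(1, 2)) = Pow(Add(Mul(-683, Add(1, 20449)), 37977), Rational(1, 2)) = Pow(Add(Mul(-683, 20450), 37977), Rational(1, 2)) = Pow(Add(-13967350, 37977), Rational(1, 2)) = Pow(-13929373, Rational(1, 2)) = Mul(I, Pow(13929373, Rational(1, 2)))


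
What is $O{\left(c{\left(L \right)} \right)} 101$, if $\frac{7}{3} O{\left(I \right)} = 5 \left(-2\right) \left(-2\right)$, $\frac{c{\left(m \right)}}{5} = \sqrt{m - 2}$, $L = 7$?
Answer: $\frac{6060}{7} \approx 865.71$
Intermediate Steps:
$c{\left(m \right)} = 5 \sqrt{-2 + m}$ ($c{\left(m \right)} = 5 \sqrt{m - 2} = 5 \sqrt{-2 + m}$)
$O{\left(I \right)} = \frac{60}{7}$ ($O{\left(I \right)} = \frac{3 \cdot 5 \left(-2\right) \left(-2\right)}{7} = \frac{3 \left(\left(-10\right) \left(-2\right)\right)}{7} = \frac{3}{7} \cdot 20 = \frac{60}{7}$)
$O{\left(c{\left(L \right)} \right)} 101 = \frac{60}{7} \cdot 101 = \frac{6060}{7}$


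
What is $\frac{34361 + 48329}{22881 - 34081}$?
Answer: $- \frac{8269}{1120} \approx -7.383$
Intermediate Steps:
$\frac{34361 + 48329}{22881 - 34081} = \frac{82690}{-11200} = 82690 \left(- \frac{1}{11200}\right) = - \frac{8269}{1120}$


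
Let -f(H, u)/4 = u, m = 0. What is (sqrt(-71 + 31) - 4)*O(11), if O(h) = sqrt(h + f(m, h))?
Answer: 2*I*sqrt(33)*(-2 + I*sqrt(10)) ≈ -36.332 - 22.978*I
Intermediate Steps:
f(H, u) = -4*u
O(h) = sqrt(3)*sqrt(-h) (O(h) = sqrt(h - 4*h) = sqrt(-3*h) = sqrt(3)*sqrt(-h))
(sqrt(-71 + 31) - 4)*O(11) = (sqrt(-71 + 31) - 4)*(sqrt(3)*sqrt(-1*11)) = (sqrt(-40) - 4)*(sqrt(3)*sqrt(-11)) = (2*I*sqrt(10) - 4)*(sqrt(3)*(I*sqrt(11))) = (-4 + 2*I*sqrt(10))*(I*sqrt(33)) = I*sqrt(33)*(-4 + 2*I*sqrt(10))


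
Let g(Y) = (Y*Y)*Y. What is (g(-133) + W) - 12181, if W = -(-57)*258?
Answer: -2350112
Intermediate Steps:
W = 14706 (W = -57*(-258) = 14706)
g(Y) = Y**3 (g(Y) = Y**2*Y = Y**3)
(g(-133) + W) - 12181 = ((-133)**3 + 14706) - 12181 = (-2352637 + 14706) - 12181 = -2337931 - 12181 = -2350112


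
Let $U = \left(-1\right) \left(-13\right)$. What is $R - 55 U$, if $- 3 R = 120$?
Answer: $-755$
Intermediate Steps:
$R = -40$ ($R = \left(- \frac{1}{3}\right) 120 = -40$)
$U = 13$
$R - 55 U = -40 - 715 = -755$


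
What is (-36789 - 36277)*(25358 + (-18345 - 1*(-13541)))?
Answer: -1501798564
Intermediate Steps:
(-36789 - 36277)*(25358 + (-18345 - 1*(-13541))) = -73066*(25358 + (-18345 + 13541)) = -73066*(25358 - 4804) = -73066*20554 = -1501798564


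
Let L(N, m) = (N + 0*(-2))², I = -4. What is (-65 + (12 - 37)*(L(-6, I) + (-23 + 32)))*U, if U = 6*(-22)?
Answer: 157080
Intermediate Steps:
L(N, m) = N² (L(N, m) = (N + 0)² = N²)
U = -132
(-65 + (12 - 37)*(L(-6, I) + (-23 + 32)))*U = (-65 + (12 - 37)*((-6)² + (-23 + 32)))*(-132) = (-65 - 25*(36 + 9))*(-132) = (-65 - 25*45)*(-132) = (-65 - 1125)*(-132) = -1190*(-132) = 157080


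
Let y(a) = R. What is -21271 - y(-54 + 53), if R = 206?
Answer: -21477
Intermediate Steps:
y(a) = 206
-21271 - y(-54 + 53) = -21271 - 1*206 = -21271 - 206 = -21477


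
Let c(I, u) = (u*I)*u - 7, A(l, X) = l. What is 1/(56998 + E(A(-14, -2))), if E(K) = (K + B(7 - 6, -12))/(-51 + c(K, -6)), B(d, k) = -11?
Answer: 562/32032901 ≈ 1.7544e-5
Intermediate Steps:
c(I, u) = -7 + I*u**2 (c(I, u) = (I*u)*u - 7 = I*u**2 - 7 = -7 + I*u**2)
E(K) = (-11 + K)/(-58 + 36*K) (E(K) = (K - 11)/(-51 + (-7 + K*(-6)**2)) = (-11 + K)/(-51 + (-7 + K*36)) = (-11 + K)/(-51 + (-7 + 36*K)) = (-11 + K)/(-58 + 36*K))
1/(56998 + E(A(-14, -2))) = 1/(56998 + (-11 - 14)/(2*(-29 + 18*(-14)))) = 1/(56998 + (1/2)*(-25)/(-29 - 252)) = 1/(56998 + (1/2)*(-25)/(-281)) = 1/(56998 + (1/2)*(-1/281)*(-25)) = 1/(56998 + 25/562) = 1/(32032901/562) = 562/32032901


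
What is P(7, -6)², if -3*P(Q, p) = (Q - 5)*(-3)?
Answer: 4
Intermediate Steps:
P(Q, p) = -5 + Q (P(Q, p) = -(Q - 5)*(-3)/3 = -(-5 + Q)*(-3)/3 = -(15 - 3*Q)/3 = -5 + Q)
P(7, -6)² = (-5 + 7)² = 2² = 4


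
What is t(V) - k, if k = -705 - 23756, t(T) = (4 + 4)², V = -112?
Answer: 24525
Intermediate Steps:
t(T) = 64 (t(T) = 8² = 64)
k = -24461
t(V) - k = 64 - 1*(-24461) = 64 + 24461 = 24525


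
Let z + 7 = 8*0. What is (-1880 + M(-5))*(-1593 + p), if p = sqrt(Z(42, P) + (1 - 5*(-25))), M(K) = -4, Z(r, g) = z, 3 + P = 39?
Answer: 3001212 - 1884*sqrt(119) ≈ 2.9807e+6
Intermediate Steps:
P = 36 (P = -3 + 39 = 36)
z = -7 (z = -7 + 8*0 = -7 + 0 = -7)
Z(r, g) = -7
p = sqrt(119) (p = sqrt(-7 + (1 - 5*(-25))) = sqrt(-7 + (1 + 125)) = sqrt(-7 + 126) = sqrt(119) ≈ 10.909)
(-1880 + M(-5))*(-1593 + p) = (-1880 - 4)*(-1593 + sqrt(119)) = -1884*(-1593 + sqrt(119)) = 3001212 - 1884*sqrt(119)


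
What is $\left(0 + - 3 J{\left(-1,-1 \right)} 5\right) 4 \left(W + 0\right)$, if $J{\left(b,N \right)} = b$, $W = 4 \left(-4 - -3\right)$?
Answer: $-240$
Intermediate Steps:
$W = -4$ ($W = 4 \left(-4 + 3\right) = 4 \left(-1\right) = -4$)
$\left(0 + - 3 J{\left(-1,-1 \right)} 5\right) 4 \left(W + 0\right) = \left(0 + \left(-3\right) \left(-1\right) 5\right) 4 \left(-4 + 0\right) = \left(0 + 3 \cdot 5\right) 4 \left(-4\right) = \left(0 + 15\right) 4 \left(-4\right) = 15 \cdot 4 \left(-4\right) = 60 \left(-4\right) = -240$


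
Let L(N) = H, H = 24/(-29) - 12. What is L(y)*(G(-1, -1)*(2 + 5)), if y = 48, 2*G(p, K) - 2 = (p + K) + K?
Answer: 1302/29 ≈ 44.897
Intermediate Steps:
G(p, K) = 1 + K + p/2 (G(p, K) = 1 + ((p + K) + K)/2 = 1 + ((K + p) + K)/2 = 1 + (p + 2*K)/2 = 1 + (K + p/2) = 1 + K + p/2)
H = -372/29 (H = 24*(-1/29) - 12 = -24/29 - 12 = -372/29 ≈ -12.828)
L(N) = -372/29
L(y)*(G(-1, -1)*(2 + 5)) = -372*(1 - 1 + (½)*(-1))*(2 + 5)/29 = -372*(1 - 1 - ½)*7/29 = -(-186)*7/29 = -372/29*(-7/2) = 1302/29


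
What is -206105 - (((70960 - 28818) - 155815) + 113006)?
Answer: -205438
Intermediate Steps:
-206105 - (((70960 - 28818) - 155815) + 113006) = -206105 - ((42142 - 155815) + 113006) = -206105 - (-113673 + 113006) = -206105 - 1*(-667) = -206105 + 667 = -205438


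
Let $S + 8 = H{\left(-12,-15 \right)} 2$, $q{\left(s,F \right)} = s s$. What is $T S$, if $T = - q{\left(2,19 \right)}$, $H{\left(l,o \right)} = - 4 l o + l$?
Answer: $5888$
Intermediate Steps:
$H{\left(l,o \right)} = l - 4 l o$ ($H{\left(l,o \right)} = - 4 l o + l = l - 4 l o$)
$q{\left(s,F \right)} = s^{2}$
$S = -1472$ ($S = -8 + - 12 \left(1 - -60\right) 2 = -8 + - 12 \left(1 + 60\right) 2 = -8 + \left(-12\right) 61 \cdot 2 = -8 - 1464 = -1472$)
$T = -4$ ($T = - 2^{2} = \left(-1\right) 4 = -4$)
$T S = \left(-4\right) \left(-1472\right) = 5888$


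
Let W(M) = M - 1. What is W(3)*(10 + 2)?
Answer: 24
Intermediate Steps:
W(M) = -1 + M
W(3)*(10 + 2) = (-1 + 3)*(10 + 2) = 2*12 = 24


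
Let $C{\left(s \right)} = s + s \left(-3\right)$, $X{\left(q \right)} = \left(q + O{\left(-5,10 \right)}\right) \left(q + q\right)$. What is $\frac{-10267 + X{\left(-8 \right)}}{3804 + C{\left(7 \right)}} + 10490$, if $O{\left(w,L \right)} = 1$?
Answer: $\frac{7949389}{758} \approx 10487.0$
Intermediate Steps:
$X{\left(q \right)} = 2 q \left(1 + q\right)$ ($X{\left(q \right)} = \left(q + 1\right) \left(q + q\right) = \left(1 + q\right) 2 q = 2 q \left(1 + q\right)$)
$C{\left(s \right)} = - 2 s$ ($C{\left(s \right)} = s - 3 s = - 2 s$)
$\frac{-10267 + X{\left(-8 \right)}}{3804 + C{\left(7 \right)}} + 10490 = \frac{-10267 + 2 \left(-8\right) \left(1 - 8\right)}{3804 - 14} + 10490 = \frac{-10267 + 2 \left(-8\right) \left(-7\right)}{3804 - 14} + 10490 = \frac{-10267 + 112}{3790} + 10490 = \left(-10155\right) \frac{1}{3790} + 10490 = - \frac{2031}{758} + 10490 = \frac{7949389}{758}$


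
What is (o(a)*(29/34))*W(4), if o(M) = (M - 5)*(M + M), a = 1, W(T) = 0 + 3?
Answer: -348/17 ≈ -20.471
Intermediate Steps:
W(T) = 3
o(M) = 2*M*(-5 + M) (o(M) = (-5 + M)*(2*M) = 2*M*(-5 + M))
(o(a)*(29/34))*W(4) = ((2*1*(-5 + 1))*(29/34))*3 = ((2*1*(-4))*(29*(1/34)))*3 = -8*29/34*3 = -116/17*3 = -348/17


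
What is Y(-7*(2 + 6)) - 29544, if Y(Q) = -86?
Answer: -29630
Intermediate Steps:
Y(-7*(2 + 6)) - 29544 = -86 - 29544 = -29630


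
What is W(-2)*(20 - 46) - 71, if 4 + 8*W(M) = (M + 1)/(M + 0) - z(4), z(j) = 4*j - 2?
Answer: -113/8 ≈ -14.125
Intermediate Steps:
z(j) = -2 + 4*j
W(M) = -9/4 + (1 + M)/(8*M) (W(M) = -1/2 + ((M + 1)/(M + 0) - (-2 + 4*4))/8 = -1/2 + ((1 + M)/M - (-2 + 16))/8 = -1/2 + ((1 + M)/M - 1*14)/8 = -1/2 + ((1 + M)/M - 14)/8 = -1/2 + (-14 + (1 + M)/M)/8 = -1/2 + (-7/4 + (1 + M)/(8*M)) = -9/4 + (1 + M)/(8*M))
W(-2)*(20 - 46) - 71 = ((1/8)*(1 - 17*(-2))/(-2))*(20 - 46) - 71 = ((1/8)*(-1/2)*(1 + 34))*(-26) - 71 = ((1/8)*(-1/2)*35)*(-26) - 71 = -35/16*(-26) - 71 = 455/8 - 71 = -113/8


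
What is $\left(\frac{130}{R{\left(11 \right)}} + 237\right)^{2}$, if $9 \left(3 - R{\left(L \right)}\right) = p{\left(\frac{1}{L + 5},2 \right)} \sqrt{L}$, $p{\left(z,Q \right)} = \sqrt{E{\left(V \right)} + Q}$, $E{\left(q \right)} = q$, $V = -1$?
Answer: $\frac{10180135359}{128881} + \frac{118027260 \sqrt{11}}{128881} \approx 82026.0$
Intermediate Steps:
$p{\left(z,Q \right)} = \sqrt{-1 + Q}$
$R{\left(L \right)} = 3 - \frac{\sqrt{L}}{9}$ ($R{\left(L \right)} = 3 - \frac{\sqrt{-1 + 2} \sqrt{L}}{9} = 3 - \frac{\sqrt{1} \sqrt{L}}{9} = 3 - \frac{1 \sqrt{L}}{9} = 3 - \frac{\sqrt{L}}{9}$)
$\left(\frac{130}{R{\left(11 \right)}} + 237\right)^{2} = \left(\frac{130}{3 - \frac{\sqrt{11}}{9}} + 237\right)^{2} = \left(237 + \frac{130}{3 - \frac{\sqrt{11}}{9}}\right)^{2}$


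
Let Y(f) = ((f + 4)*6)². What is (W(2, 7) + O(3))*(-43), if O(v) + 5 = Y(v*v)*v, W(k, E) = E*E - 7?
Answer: -786427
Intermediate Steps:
W(k, E) = -7 + E² (W(k, E) = E² - 7 = -7 + E²)
Y(f) = (24 + 6*f)² (Y(f) = ((4 + f)*6)² = (24 + 6*f)²)
O(v) = -5 + 36*v*(4 + v²)² (O(v) = -5 + (36*(4 + v*v)²)*v = -5 + (36*(4 + v²)²)*v = -5 + 36*v*(4 + v²)²)
(W(2, 7) + O(3))*(-43) = ((-7 + 7²) + (-5 + 36*3*(4 + 3²)²))*(-43) = ((-7 + 49) + (-5 + 36*3*(4 + 9)²))*(-43) = (42 + (-5 + 36*3*13²))*(-43) = (42 + (-5 + 36*3*169))*(-43) = (42 + (-5 + 18252))*(-43) = (42 + 18247)*(-43) = 18289*(-43) = -786427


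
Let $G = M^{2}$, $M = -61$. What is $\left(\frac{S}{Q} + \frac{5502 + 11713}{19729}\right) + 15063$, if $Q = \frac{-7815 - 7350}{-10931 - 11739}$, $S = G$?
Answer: $\frac{1234241100892}{59838057} \approx 20626.0$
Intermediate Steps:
$G = 3721$ ($G = \left(-61\right)^{2} = 3721$)
$S = 3721$
$Q = \frac{3033}{4534}$ ($Q = - \frac{15165}{-10931 - 11739} = - \frac{15165}{-22670} = \left(-15165\right) \left(- \frac{1}{22670}\right) = \frac{3033}{4534} \approx 0.66895$)
$\left(\frac{S}{Q} + \frac{5502 + 11713}{19729}\right) + 15063 = \left(\frac{3721}{\frac{3033}{4534}} + \frac{5502 + 11713}{19729}\right) + 15063 = \left(3721 \cdot \frac{4534}{3033} + 17215 \cdot \frac{1}{19729}\right) + 15063 = \left(\frac{16871014}{3033} + \frac{17215}{19729}\right) + 15063 = \frac{332900448301}{59838057} + 15063 = \frac{1234241100892}{59838057}$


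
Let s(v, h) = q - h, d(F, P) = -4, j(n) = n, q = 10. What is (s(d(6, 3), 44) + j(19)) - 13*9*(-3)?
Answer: 336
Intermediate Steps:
s(v, h) = 10 - h
(s(d(6, 3), 44) + j(19)) - 13*9*(-3) = ((10 - 1*44) + 19) - 13*9*(-3) = ((10 - 44) + 19) - 117*(-3) = (-34 + 19) + 351 = -15 + 351 = 336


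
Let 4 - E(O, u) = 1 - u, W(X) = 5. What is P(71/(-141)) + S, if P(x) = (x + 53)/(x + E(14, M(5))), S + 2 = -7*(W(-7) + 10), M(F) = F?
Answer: -105697/1057 ≈ -99.997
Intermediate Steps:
E(O, u) = 3 + u (E(O, u) = 4 - (1 - u) = 4 + (-1 + u) = 3 + u)
S = -107 (S = -2 - 7*(5 + 10) = -2 - 7*15 = -2 - 105 = -107)
P(x) = (53 + x)/(8 + x) (P(x) = (x + 53)/(x + (3 + 5)) = (53 + x)/(x + 8) = (53 + x)/(8 + x))
P(71/(-141)) + S = (53 + 71/(-141))/(8 + 71/(-141)) - 107 = (53 + 71*(-1/141))/(8 + 71*(-1/141)) - 107 = (53 - 71/141)/(8 - 71/141) - 107 = (7402/141)/(1057/141) - 107 = (141/1057)*(7402/141) - 107 = 7402/1057 - 107 = -105697/1057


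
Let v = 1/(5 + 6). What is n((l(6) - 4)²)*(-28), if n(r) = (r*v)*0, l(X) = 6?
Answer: 0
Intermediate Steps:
v = 1/11 ≈ 0.090909
n(r) = 0 (n(r) = (r*(1/11))*0 = (r/11)*0 = 0)
n((l(6) - 4)²)*(-28) = 0*(-28) = 0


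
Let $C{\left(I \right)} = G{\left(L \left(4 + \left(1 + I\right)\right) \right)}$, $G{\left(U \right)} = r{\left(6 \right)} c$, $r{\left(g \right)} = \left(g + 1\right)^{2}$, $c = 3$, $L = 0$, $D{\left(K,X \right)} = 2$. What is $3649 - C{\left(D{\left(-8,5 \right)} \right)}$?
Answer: $3502$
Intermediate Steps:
$r{\left(g \right)} = \left(1 + g\right)^{2}$
$G{\left(U \right)} = 147$ ($G{\left(U \right)} = \left(1 + 6\right)^{2} \cdot 3 = 7^{2} \cdot 3 = 49 \cdot 3 = 147$)
$C{\left(I \right)} = 147$
$3649 - C{\left(D{\left(-8,5 \right)} \right)} = 3649 - 147 = 3502$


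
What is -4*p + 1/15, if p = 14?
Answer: -839/15 ≈ -55.933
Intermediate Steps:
-4*p + 1/15 = -4*14 + 1/15 = -56 + 1/15 = -839/15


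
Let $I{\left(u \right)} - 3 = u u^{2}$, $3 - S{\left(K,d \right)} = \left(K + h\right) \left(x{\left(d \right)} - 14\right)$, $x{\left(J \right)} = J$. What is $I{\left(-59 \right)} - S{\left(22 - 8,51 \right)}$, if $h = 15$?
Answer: $-204306$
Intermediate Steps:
$S{\left(K,d \right)} = 3 - \left(-14 + d\right) \left(15 + K\right)$ ($S{\left(K,d \right)} = 3 - \left(K + 15\right) \left(d - 14\right) = 3 - \left(15 + K\right) \left(-14 + d\right) = 3 - \left(-14 + d\right) \left(15 + K\right)$)
$I{\left(u \right)} = 3 + u^{3}$ ($I{\left(u \right)} = 3 + u u^{2} = 3 + u^{3}$)
$I{\left(-59 \right)} - S{\left(22 - 8,51 \right)} = \left(3 + \left(-59\right)^{3}\right) - \left(213 - 765 + 14 \left(22 - 8\right) - \left(22 - 8\right) 51\right) = \left(3 - 205379\right) - \left(213 - 765 + 14 \left(22 - 8\right) - \left(22 - 8\right) 51\right) = -205376 - \left(213 - 765 + 14 \cdot 14 - 14 \cdot 51\right) = -205376 - \left(213 - 765 + 196 - 714\right) = -205376 - -1070 = -205376 + 1070 = -204306$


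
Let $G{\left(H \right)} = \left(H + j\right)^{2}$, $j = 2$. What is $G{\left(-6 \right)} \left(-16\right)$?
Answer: $-256$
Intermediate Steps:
$G{\left(H \right)} = \left(2 + H\right)^{2}$ ($G{\left(H \right)} = \left(H + 2\right)^{2} = \left(2 + H\right)^{2}$)
$G{\left(-6 \right)} \left(-16\right) = \left(2 - 6\right)^{2} \left(-16\right) = \left(-4\right)^{2} \left(-16\right) = 16 \left(-16\right) = -256$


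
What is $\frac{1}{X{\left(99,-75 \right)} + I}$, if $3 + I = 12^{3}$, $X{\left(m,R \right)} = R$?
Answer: $\frac{1}{1650} \approx 0.00060606$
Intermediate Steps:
$I = 1725$ ($I = -3 + 12^{3} = -3 + 1728 = 1725$)
$\frac{1}{X{\left(99,-75 \right)} + I} = \frac{1}{-75 + 1725} = \frac{1}{1650}$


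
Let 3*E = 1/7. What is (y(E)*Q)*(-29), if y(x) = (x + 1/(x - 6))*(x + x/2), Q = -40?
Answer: -36656/3675 ≈ -9.9744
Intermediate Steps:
E = 1/21 (E = (1/3)/7 = (1/3)*(1/7) = 1/21 ≈ 0.047619)
y(x) = 3*x*(x + 1/(-6 + x))/2 (y(x) = (x + 1/(-6 + x))*(x + x*(1/2)) = (x + 1/(-6 + x))*(x + x/2) = (x + 1/(-6 + x))*(3*x/2) = 3*x*(x + 1/(-6 + x))/2)
(y(E)*Q)*(-29) = (((3/2)*(1/21)*(1 + (1/21)**2 - 6*1/21)/(-6 + 1/21))*(-40))*(-29) = (((3/2)*(1/21)*(1 + 1/441 - 2/7)/(-125/21))*(-40))*(-29) = (((3/2)*(1/21)*(-21/125)*(316/441))*(-40))*(-29) = -158/18375*(-40)*(-29) = (1264/3675)*(-29) = -36656/3675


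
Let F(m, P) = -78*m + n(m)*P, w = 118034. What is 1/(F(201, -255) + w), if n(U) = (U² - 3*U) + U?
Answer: -1/10097389 ≈ -9.9035e-8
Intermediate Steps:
n(U) = U² - 2*U
F(m, P) = -78*m + P*m*(-2 + m) (F(m, P) = -78*m + (m*(-2 + m))*P = -78*m + P*m*(-2 + m))
1/(F(201, -255) + w) = 1/(201*(-78 - 255*(-2 + 201)) + 118034) = 1/(201*(-78 - 255*199) + 118034) = 1/(201*(-78 - 50745) + 118034) = 1/(201*(-50823) + 118034) = 1/(-10215423 + 118034) = 1/(-10097389) = -1/10097389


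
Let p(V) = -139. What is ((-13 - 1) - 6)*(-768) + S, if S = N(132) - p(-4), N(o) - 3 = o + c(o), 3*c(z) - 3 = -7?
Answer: 46898/3 ≈ 15633.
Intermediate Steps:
c(z) = -4/3 (c(z) = 1 + (1/3)*(-7) = 1 - 7/3 = -4/3)
N(o) = 5/3 + o (N(o) = 3 + (o - 4/3) = 3 + (-4/3 + o) = 5/3 + o)
S = 818/3 (S = (5/3 + 132) - 1*(-139) = 401/3 + 139 = 818/3 ≈ 272.67)
((-13 - 1) - 6)*(-768) + S = ((-13 - 1) - 6)*(-768) + 818/3 = (-14 - 6)*(-768) + 818/3 = -20*(-768) + 818/3 = 15360 + 818/3 = 46898/3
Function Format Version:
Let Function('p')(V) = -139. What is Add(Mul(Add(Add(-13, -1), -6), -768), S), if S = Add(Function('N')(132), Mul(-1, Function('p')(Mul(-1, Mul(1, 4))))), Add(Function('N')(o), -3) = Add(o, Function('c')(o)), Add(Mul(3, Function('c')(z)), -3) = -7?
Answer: Rational(46898, 3) ≈ 15633.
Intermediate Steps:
Function('c')(z) = Rational(-4, 3) (Function('c')(z) = Add(1, Mul(Rational(1, 3), -7)) = Add(1, Rational(-7, 3)) = Rational(-4, 3))
Function('N')(o) = Add(Rational(5, 3), o) (Function('N')(o) = Add(3, Add(o, Rational(-4, 3))) = Add(3, Add(Rational(-4, 3), o)) = Add(Rational(5, 3), o))
S = Rational(818, 3) (S = Add(Add(Rational(5, 3), 132), Mul(-1, -139)) = Add(Rational(401, 3), 139) = Rational(818, 3) ≈ 272.67)
Add(Mul(Add(Add(-13, -1), -6), -768), S) = Add(Mul(Add(Add(-13, -1), -6), -768), Rational(818, 3)) = Add(Mul(Add(-14, -6), -768), Rational(818, 3)) = Add(Mul(-20, -768), Rational(818, 3)) = Add(15360, Rational(818, 3)) = Rational(46898, 3)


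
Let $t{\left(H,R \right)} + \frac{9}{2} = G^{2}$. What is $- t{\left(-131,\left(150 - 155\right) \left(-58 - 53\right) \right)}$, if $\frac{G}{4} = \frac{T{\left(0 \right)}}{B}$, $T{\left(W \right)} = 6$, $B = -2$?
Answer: $- \frac{279}{2} \approx -139.5$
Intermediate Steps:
$G = -12$ ($G = 4 \frac{6}{-2} = 4 \cdot 6 \left(- \frac{1}{2}\right) = 4 \left(-3\right) = -12$)
$t{\left(H,R \right)} = \frac{279}{2}$ ($t{\left(H,R \right)} = - \frac{9}{2} + \left(-12\right)^{2} = - \frac{9}{2} + 144 = \frac{279}{2}$)
$- t{\left(-131,\left(150 - 155\right) \left(-58 - 53\right) \right)} = \left(-1\right) \frac{279}{2} = - \frac{279}{2}$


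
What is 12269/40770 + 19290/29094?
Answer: 190567931/197693730 ≈ 0.96395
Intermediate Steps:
12269/40770 + 19290/29094 = 12269*(1/40770) + 19290*(1/29094) = 12269/40770 + 3215/4849 = 190567931/197693730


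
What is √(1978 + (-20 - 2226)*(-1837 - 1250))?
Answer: 2*√1733845 ≈ 2633.5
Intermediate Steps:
√(1978 + (-20 - 2226)*(-1837 - 1250)) = √(1978 - 2246*(-3087)) = √(1978 + 6933402) = √6935380 = 2*√1733845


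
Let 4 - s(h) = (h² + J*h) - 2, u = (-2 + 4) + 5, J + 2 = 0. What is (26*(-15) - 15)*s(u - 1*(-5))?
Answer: 46170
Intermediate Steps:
J = -2 (J = -2 + 0 = -2)
u = 7 (u = 2 + 5 = 7)
s(h) = 6 - h² + 2*h (s(h) = 4 - ((h² - 2*h) - 2) = 4 - (-2 + h² - 2*h) = 4 + (2 - h² + 2*h) = 6 - h² + 2*h)
(26*(-15) - 15)*s(u - 1*(-5)) = (26*(-15) - 15)*(6 - (7 - 1*(-5))² + 2*(7 - 1*(-5))) = (-390 - 15)*(6 - (7 + 5)² + 2*(7 + 5)) = -405*(6 - 1*12² + 2*12) = -405*(6 - 1*144 + 24) = -405*(6 - 144 + 24) = -405*(-114) = 46170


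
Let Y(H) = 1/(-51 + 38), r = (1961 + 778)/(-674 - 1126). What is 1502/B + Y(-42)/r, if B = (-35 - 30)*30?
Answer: -640663/890175 ≈ -0.71970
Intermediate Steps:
r = -913/600 (r = 2739/(-1800) = 2739*(-1/1800) = -913/600 ≈ -1.5217)
Y(H) = -1/13 (Y(H) = 1/(-13) = -1/13)
B = -1950 (B = -65*30 = -1950)
1502/B + Y(-42)/r = 1502/(-1950) - 1/(13*(-913/600)) = 1502*(-1/1950) - 1/13*(-600/913) = -751/975 + 600/11869 = -640663/890175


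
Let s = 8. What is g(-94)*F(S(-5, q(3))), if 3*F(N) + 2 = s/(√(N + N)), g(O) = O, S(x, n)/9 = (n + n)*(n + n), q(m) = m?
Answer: 188/3 - 188*√2/27 ≈ 52.820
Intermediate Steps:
S(x, n) = 36*n² (S(x, n) = 9*((n + n)*(n + n)) = 9*((2*n)*(2*n)) = 9*(4*n²) = 36*n²)
F(N) = -⅔ + 4*√2/(3*√N) (F(N) = -⅔ + (8/(√(N + N)))/3 = -⅔ + (8/(√(2*N)))/3 = -⅔ + (8/((√2*√N)))/3 = -⅔ + (8*(√2/(2*√N)))/3 = -⅔ + (4*√2/√N)/3 = -⅔ + 4*√2/(3*√N))
g(-94)*F(S(-5, q(3))) = -94*(-⅔ + 4*√2/(3*√(36*3²))) = -94*(-⅔ + 4*√2/(3*√(36*9))) = -94*(-⅔ + 4*√2/(3*√324)) = -94*(-⅔ + (4/3)*√2*(1/18)) = -94*(-⅔ + 2*√2/27) = 188/3 - 188*√2/27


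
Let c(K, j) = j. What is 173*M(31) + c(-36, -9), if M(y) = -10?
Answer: -1739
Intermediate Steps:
173*M(31) + c(-36, -9) = 173*(-10) - 9 = -1730 - 9 = -1739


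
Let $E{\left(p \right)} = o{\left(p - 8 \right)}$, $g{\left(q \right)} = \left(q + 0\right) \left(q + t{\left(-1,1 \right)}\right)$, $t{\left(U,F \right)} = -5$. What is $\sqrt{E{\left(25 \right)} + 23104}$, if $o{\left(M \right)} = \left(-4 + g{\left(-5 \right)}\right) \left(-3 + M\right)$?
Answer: $2 \sqrt{5937} \approx 154.1$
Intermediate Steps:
$g{\left(q \right)} = q \left(-5 + q\right)$ ($g{\left(q \right)} = \left(q + 0\right) \left(q - 5\right) = q \left(-5 + q\right)$)
$o{\left(M \right)} = -138 + 46 M$ ($o{\left(M \right)} = \left(-4 - 5 \left(-5 - 5\right)\right) \left(-3 + M\right) = \left(-4 - -50\right) \left(-3 + M\right) = \left(-4 + 50\right) \left(-3 + M\right) = 46 \left(-3 + M\right) = -138 + 46 M$)
$E{\left(p \right)} = -506 + 46 p$ ($E{\left(p \right)} = -138 + 46 \left(p - 8\right) = -138 + 46 \left(-8 + p\right) = -138 + \left(-368 + 46 p\right) = -506 + 46 p$)
$\sqrt{E{\left(25 \right)} + 23104} = \sqrt{\left(-506 + 46 \cdot 25\right) + 23104} = \sqrt{\left(-506 + 1150\right) + 23104} = \sqrt{644 + 23104} = \sqrt{23748} = 2 \sqrt{5937}$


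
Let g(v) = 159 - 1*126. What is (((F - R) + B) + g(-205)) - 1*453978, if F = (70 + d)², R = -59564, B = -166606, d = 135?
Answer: -518962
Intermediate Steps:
g(v) = 33 (g(v) = 159 - 126 = 33)
F = 42025 (F = (70 + 135)² = 205² = 42025)
(((F - R) + B) + g(-205)) - 1*453978 = (((42025 - 1*(-59564)) - 166606) + 33) - 1*453978 = (((42025 + 59564) - 166606) + 33) - 453978 = ((101589 - 166606) + 33) - 453978 = (-65017 + 33) - 453978 = -64984 - 453978 = -518962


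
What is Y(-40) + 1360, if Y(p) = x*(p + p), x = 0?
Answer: 1360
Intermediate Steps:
Y(p) = 0 (Y(p) = 0*(p + p) = 0*(2*p) = 0)
Y(-40) + 1360 = 0 + 1360 = 1360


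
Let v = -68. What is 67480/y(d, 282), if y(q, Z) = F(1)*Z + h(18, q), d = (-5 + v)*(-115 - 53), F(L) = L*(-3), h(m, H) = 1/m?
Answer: -1214640/15227 ≈ -79.769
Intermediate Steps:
F(L) = -3*L
d = 12264 (d = (-5 - 68)*(-115 - 53) = -73*(-168) = 12264)
y(q, Z) = 1/18 - 3*Z (y(q, Z) = (-3*1)*Z + 1/18 = -3*Z + 1/18 = 1/18 - 3*Z)
67480/y(d, 282) = 67480/(1/18 - 3*282) = 67480/(1/18 - 846) = 67480/(-15227/18) = 67480*(-18/15227) = -1214640/15227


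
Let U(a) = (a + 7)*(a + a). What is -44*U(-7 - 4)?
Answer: -3872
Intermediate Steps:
U(a) = 2*a*(7 + a) (U(a) = (7 + a)*(2*a) = 2*a*(7 + a))
-44*U(-7 - 4) = -88*(-7 - 4)*(7 + (-7 - 4)) = -88*(-11)*(7 - 11) = -88*(-11)*(-4) = -44*88 = -3872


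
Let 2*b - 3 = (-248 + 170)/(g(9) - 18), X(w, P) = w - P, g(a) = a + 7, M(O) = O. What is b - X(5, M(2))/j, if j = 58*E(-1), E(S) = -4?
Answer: 4875/232 ≈ 21.013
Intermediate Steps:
g(a) = 7 + a
j = -232 (j = 58*(-4) = -232)
b = 21 (b = 3/2 + ((-248 + 170)/((7 + 9) - 18))/2 = 3/2 + (-78/(16 - 18))/2 = 3/2 + (-78/(-2))/2 = 3/2 + (-78*(-½))/2 = 3/2 + (½)*39 = 3/2 + 39/2 = 21)
b - X(5, M(2))/j = 21 - (5 - 1*2)/(-232) = 21 - (5 - 2)*(-1)/232 = 21 - 3*(-1)/232 = 21 - 1*(-3/232) = 21 + 3/232 = 4875/232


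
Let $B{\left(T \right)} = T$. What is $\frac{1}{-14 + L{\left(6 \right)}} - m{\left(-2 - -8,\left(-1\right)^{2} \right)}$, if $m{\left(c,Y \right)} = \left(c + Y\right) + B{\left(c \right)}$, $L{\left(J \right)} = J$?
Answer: $- \frac{105}{8} \approx -13.125$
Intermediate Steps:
$m{\left(c,Y \right)} = Y + 2 c$ ($m{\left(c,Y \right)} = \left(c + Y\right) + c = \left(Y + c\right) + c = Y + 2 c$)
$\frac{1}{-14 + L{\left(6 \right)}} - m{\left(-2 - -8,\left(-1\right)^{2} \right)} = \frac{1}{-14 + 6} - \left(\left(-1\right)^{2} + 2 \left(-2 - -8\right)\right) = \frac{1}{-8} - \left(1 + 2 \left(-2 + 8\right)\right) = - \frac{1}{8} - \left(1 + 2 \cdot 6\right) = - \frac{1}{8} - \left(1 + 12\right) = - \frac{1}{8} - 13 = - \frac{105}{8}$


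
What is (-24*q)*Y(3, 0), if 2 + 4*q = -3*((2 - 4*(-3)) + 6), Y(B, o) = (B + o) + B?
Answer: 2232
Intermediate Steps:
Y(B, o) = o + 2*B
q = -31/2 (q = -½ + (-3*((2 - 4*(-3)) + 6))/4 = -½ + (-3*((2 + 12) + 6))/4 = -½ + (-3*(14 + 6))/4 = -½ + (-3*20)/4 = -½ + (¼)*(-60) = -½ - 15 = -31/2 ≈ -15.500)
(-24*q)*Y(3, 0) = (-24*(-31/2))*(0 + 2*3) = 372*(0 + 6) = 372*6 = 2232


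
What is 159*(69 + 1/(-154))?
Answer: 1689375/154 ≈ 10970.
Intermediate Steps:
159*(69 + 1/(-154)) = 159*(69 - 1/154) = 159*(10625/154) = 1689375/154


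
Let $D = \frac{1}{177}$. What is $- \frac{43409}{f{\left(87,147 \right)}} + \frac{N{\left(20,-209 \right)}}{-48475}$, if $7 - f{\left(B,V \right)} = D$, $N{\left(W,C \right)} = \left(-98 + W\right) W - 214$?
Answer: $- \frac{372450279463}{60012050} \approx -6206.3$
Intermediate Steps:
$D = \frac{1}{177} \approx 0.0056497$
$N{\left(W,C \right)} = -214 + W \left(-98 + W\right)$ ($N{\left(W,C \right)} = W \left(-98 + W\right) - 214 = -214 + W \left(-98 + W\right)$)
$f{\left(B,V \right)} = \frac{1238}{177}$ ($f{\left(B,V \right)} = 7 - \frac{1}{177} = \frac{1238}{177}$)
$- \frac{43409}{f{\left(87,147 \right)}} + \frac{N{\left(20,-209 \right)}}{-48475} = - \frac{43409}{\frac{1238}{177}} + \frac{-214 + 20^{2} - 1960}{-48475} = \left(-43409\right) \frac{177}{1238} + \left(-214 + 400 - 1960\right) \left(- \frac{1}{48475}\right) = - \frac{7683393}{1238} - - \frac{1774}{48475} = - \frac{7683393}{1238} + \frac{1774}{48475} = - \frac{372450279463}{60012050}$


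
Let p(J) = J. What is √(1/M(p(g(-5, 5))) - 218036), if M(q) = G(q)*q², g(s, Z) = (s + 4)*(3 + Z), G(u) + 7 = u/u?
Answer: 5*I*√20094198/48 ≈ 466.94*I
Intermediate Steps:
G(u) = -6 (G(u) = -7 + u/u = -7 + 1 = -6)
g(s, Z) = (3 + Z)*(4 + s) (g(s, Z) = (4 + s)*(3 + Z) = (3 + Z)*(4 + s))
M(q) = -6*q²
√(1/M(p(g(-5, 5))) - 218036) = √(1/(-6*(12 + 3*(-5) + 4*5 + 5*(-5))²) - 218036) = √(1/(-6*(12 - 15 + 20 - 25)²) - 218036) = √(1/(-6*(-8)²) - 218036) = √(1/(-6*64) - 218036) = √(1/(-384) - 218036) = √(-1/384 - 218036) = √(-83725825/384) = 5*I*√20094198/48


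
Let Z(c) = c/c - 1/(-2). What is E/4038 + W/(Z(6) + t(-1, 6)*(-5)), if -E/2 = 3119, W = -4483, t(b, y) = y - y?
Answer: -6037237/2019 ≈ -2990.2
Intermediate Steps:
t(b, y) = 0
Z(c) = 3/2 (Z(c) = 1 - 1*(-½) = 1 + ½ = 3/2)
E = -6238 (E = -2*3119 = -6238)
E/4038 + W/(Z(6) + t(-1, 6)*(-5)) = -6238/4038 - 4483/(3/2 + 0*(-5)) = -6238*1/4038 - 4483/(3/2 + 0) = -3119/2019 - 4483/3/2 = -3119/2019 - 4483*⅔ = -3119/2019 - 8966/3 = -6037237/2019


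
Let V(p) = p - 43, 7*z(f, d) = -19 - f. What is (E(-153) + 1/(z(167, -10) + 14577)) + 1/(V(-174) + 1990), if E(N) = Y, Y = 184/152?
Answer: 153912389/127078593 ≈ 1.2112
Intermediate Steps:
z(f, d) = -19/7 - f/7 (z(f, d) = (-19 - f)/7 = -19/7 - f/7)
V(p) = -43 + p
Y = 23/19 (Y = 184*(1/152) = 23/19 ≈ 1.2105)
E(N) = 23/19
(E(-153) + 1/(z(167, -10) + 14577)) + 1/(V(-174) + 1990) = (23/19 + 1/((-19/7 - ⅐*167) + 14577)) + 1/((-43 - 174) + 1990) = (23/19 + 1/((-19/7 - 167/7) + 14577)) + 1/(-217 + 1990) = (23/19 + 1/(-186/7 + 14577)) + 1/1773 = (23/19 + 1/(101853/7)) + 1/1773 = (23/19 + 7/101853) + 1/1773 = 2342752/1935207 + 1/1773 = 153912389/127078593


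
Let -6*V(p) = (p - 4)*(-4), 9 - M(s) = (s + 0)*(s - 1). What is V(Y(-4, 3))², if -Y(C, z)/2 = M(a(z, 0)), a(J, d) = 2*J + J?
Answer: 59536/9 ≈ 6615.1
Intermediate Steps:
a(J, d) = 3*J
M(s) = 9 - s*(-1 + s) (M(s) = 9 - (s + 0)*(s - 1) = 9 - s*(-1 + s))
Y(C, z) = -18 - 6*z + 18*z² (Y(C, z) = -2*(9 + 3*z - (3*z)²) = -2*(9 + 3*z - 9*z²) = -2*(9 - 9*z² + 3*z) = -18 - 6*z + 18*z²)
V(p) = -8/3 + 2*p/3 (V(p) = -(p - 4)*(-4)/6 = -(-4 + p)*(-4)/6 = -(16 - 4*p)/6 = -8/3 + 2*p/3)
V(Y(-4, 3))² = (-8/3 + 2*(-18 - 6*3 + 18*3²)/3)² = (-8/3 + 2*(-18 - 18 + 18*9)/3)² = (-8/3 + 2*(-18 - 18 + 162)/3)² = (-8/3 + (⅔)*126)² = (-8/3 + 84)² = (244/3)² = 59536/9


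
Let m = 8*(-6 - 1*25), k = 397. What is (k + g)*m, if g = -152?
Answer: -60760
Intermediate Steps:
m = -248 (m = 8*(-6 - 25) = 8*(-31) = -248)
(k + g)*m = (397 - 152)*(-248) = 245*(-248) = -60760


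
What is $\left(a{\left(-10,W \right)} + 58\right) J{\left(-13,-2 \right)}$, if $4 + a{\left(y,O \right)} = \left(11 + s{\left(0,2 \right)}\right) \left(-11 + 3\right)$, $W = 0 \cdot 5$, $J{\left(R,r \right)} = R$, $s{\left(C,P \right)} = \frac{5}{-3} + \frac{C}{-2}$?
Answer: $\frac{806}{3} \approx 268.67$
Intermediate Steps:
$s{\left(C,P \right)} = - \frac{5}{3} - \frac{C}{2}$ ($s{\left(C,P \right)} = 5 \left(- \frac{1}{3}\right) + C \left(- \frac{1}{2}\right) = - \frac{5}{3} - \frac{C}{2}$)
$W = 0$
$a{\left(y,O \right)} = - \frac{236}{3}$ ($a{\left(y,O \right)} = -4 + \left(11 - \frac{5}{3}\right) \left(-11 + 3\right) = -4 + \left(11 + \left(- \frac{5}{3} + 0\right)\right) \left(-8\right) = -4 + \left(11 - \frac{5}{3}\right) \left(-8\right) = -4 + \frac{28}{3} \left(-8\right) = -4 - \frac{224}{3} = - \frac{236}{3}$)
$\left(a{\left(-10,W \right)} + 58\right) J{\left(-13,-2 \right)} = \left(- \frac{236}{3} + 58\right) \left(-13\right) = \left(- \frac{62}{3}\right) \left(-13\right) = \frac{806}{3}$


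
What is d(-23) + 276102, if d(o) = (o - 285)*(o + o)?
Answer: 290270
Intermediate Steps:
d(o) = 2*o*(-285 + o) (d(o) = (-285 + o)*(2*o) = 2*o*(-285 + o))
d(-23) + 276102 = 2*(-23)*(-285 - 23) + 276102 = 2*(-23)*(-308) + 276102 = 14168 + 276102 = 290270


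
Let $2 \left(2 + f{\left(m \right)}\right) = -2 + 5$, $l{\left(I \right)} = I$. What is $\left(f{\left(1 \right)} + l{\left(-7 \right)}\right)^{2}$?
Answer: $\frac{225}{4} \approx 56.25$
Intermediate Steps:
$f{\left(m \right)} = - \frac{1}{2}$ ($f{\left(m \right)} = -2 + \frac{-2 + 5}{2} = -2 + \frac{1}{2} \cdot 3 = -2 + \frac{3}{2} = - \frac{1}{2}$)
$\left(f{\left(1 \right)} + l{\left(-7 \right)}\right)^{2} = \left(- \frac{1}{2} - 7\right)^{2} = \left(- \frac{15}{2}\right)^{2} = \frac{225}{4}$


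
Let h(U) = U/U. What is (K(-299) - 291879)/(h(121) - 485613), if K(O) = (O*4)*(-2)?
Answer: 289487/485612 ≈ 0.59613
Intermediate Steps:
K(O) = -8*O (K(O) = (4*O)*(-2) = -8*O)
h(U) = 1
(K(-299) - 291879)/(h(121) - 485613) = (-8*(-299) - 291879)/(1 - 485613) = (2392 - 291879)/(-485612) = -289487*(-1/485612) = 289487/485612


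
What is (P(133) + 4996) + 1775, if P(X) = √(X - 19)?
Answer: 6771 + √114 ≈ 6781.7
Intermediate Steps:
P(X) = √(-19 + X)
(P(133) + 4996) + 1775 = (√(-19 + 133) + 4996) + 1775 = (√114 + 4996) + 1775 = (4996 + √114) + 1775 = 6771 + √114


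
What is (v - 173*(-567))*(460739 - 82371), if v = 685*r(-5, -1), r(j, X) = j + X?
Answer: 35559403008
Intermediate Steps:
r(j, X) = X + j
v = -4110 (v = 685*(-1 - 5) = 685*(-6) = -4110)
(v - 173*(-567))*(460739 - 82371) = (-4110 - 173*(-567))*(460739 - 82371) = (-4110 + 98091)*378368 = 93981*378368 = 35559403008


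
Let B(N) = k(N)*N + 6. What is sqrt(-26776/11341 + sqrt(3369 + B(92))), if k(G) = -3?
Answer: sqrt(-303666616 + 128618281*sqrt(3099))/11341 ≈ 7.3012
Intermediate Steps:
B(N) = 6 - 3*N (B(N) = -3*N + 6 = 6 - 3*N)
sqrt(-26776/11341 + sqrt(3369 + B(92))) = sqrt(-26776/11341 + sqrt(3369 + (6 - 3*92))) = sqrt(-26776*1/11341 + sqrt(3369 + (6 - 276))) = sqrt(-26776/11341 + sqrt(3369 - 270)) = sqrt(-26776/11341 + sqrt(3099))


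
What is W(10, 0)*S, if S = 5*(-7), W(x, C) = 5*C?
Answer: 0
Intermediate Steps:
S = -35
W(10, 0)*S = (5*0)*(-35) = 0*(-35) = 0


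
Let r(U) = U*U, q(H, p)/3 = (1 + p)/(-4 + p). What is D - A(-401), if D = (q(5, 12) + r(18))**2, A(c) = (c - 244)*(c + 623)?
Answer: 16086321/64 ≈ 2.5135e+5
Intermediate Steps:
q(H, p) = 3*(1 + p)/(-4 + p) (q(H, p) = 3*((1 + p)/(-4 + p)) = 3*(1 + p)/(-4 + p))
A(c) = (-244 + c)*(623 + c)
r(U) = U**2
D = 6922161/64 (D = (3*(1 + 12)/(-4 + 12) + 18**2)**2 = (3*13/8 + 324)**2 = (3*(1/8)*13 + 324)**2 = (39/8 + 324)**2 = (2631/8)**2 = 6922161/64 ≈ 1.0816e+5)
D - A(-401) = 6922161/64 - (-152012 + (-401)**2 + 379*(-401)) = 6922161/64 - (-152012 + 160801 - 151979) = 6922161/64 - 1*(-143190) = 6922161/64 + 143190 = 16086321/64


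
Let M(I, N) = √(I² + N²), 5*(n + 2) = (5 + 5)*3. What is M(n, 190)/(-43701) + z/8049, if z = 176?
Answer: 176/8049 - 2*√9029/43701 ≈ 0.017517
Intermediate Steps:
n = 4 (n = -2 + ((5 + 5)*3)/5 = -2 + (10*3)/5 = -2 + (⅕)*30 = -2 + 6 = 4)
M(n, 190)/(-43701) + z/8049 = √(4² + 190²)/(-43701) + 176/8049 = √(16 + 36100)*(-1/43701) + 176*(1/8049) = √36116*(-1/43701) + 176/8049 = (2*√9029)*(-1/43701) + 176/8049 = -2*√9029/43701 + 176/8049 = 176/8049 - 2*√9029/43701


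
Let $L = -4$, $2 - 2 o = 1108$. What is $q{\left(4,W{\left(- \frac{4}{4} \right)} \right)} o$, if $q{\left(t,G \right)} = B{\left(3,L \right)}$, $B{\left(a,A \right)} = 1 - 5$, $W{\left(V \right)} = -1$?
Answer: $2212$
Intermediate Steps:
$o = -553$ ($o = 1 - 554 = -553$)
$B{\left(a,A \right)} = -4$ ($B{\left(a,A \right)} = 1 - 5 = -4$)
$q{\left(t,G \right)} = -4$
$q{\left(4,W{\left(- \frac{4}{4} \right)} \right)} o = \left(-4\right) \left(-553\right) = 2212$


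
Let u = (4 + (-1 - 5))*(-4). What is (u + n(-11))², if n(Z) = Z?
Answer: 9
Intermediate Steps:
u = 8 (u = (4 - 6)*(-4) = -2*(-4) = 8)
(u + n(-11))² = (8 - 11)² = (-3)² = 9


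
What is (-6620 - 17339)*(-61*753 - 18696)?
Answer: 1548446211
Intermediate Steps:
(-6620 - 17339)*(-61*753 - 18696) = -23959*(-45933 - 18696) = -23959*(-64629) = 1548446211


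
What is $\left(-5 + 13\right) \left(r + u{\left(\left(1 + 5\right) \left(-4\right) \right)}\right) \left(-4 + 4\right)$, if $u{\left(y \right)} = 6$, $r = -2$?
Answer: $0$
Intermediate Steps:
$\left(-5 + 13\right) \left(r + u{\left(\left(1 + 5\right) \left(-4\right) \right)}\right) \left(-4 + 4\right) = \left(-5 + 13\right) \left(-2 + 6\right) \left(-4 + 4\right) = 8 \cdot 4 \cdot 0 = 8 \cdot 0 = 0$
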